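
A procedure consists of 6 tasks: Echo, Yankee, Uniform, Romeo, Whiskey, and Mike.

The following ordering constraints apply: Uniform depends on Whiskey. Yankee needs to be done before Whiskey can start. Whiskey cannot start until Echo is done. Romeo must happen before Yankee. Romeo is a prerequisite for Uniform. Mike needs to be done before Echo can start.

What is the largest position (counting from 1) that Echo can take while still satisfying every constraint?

4

Following every chain forward from Echo, the tasks that must come later are Uniform, Whiskey — 2 of them.
With 2 mandatory successors out of 6 tasks total, the latest slot for Echo is 6−2 = 4, and it's reachable by doing all non-successors before Echo.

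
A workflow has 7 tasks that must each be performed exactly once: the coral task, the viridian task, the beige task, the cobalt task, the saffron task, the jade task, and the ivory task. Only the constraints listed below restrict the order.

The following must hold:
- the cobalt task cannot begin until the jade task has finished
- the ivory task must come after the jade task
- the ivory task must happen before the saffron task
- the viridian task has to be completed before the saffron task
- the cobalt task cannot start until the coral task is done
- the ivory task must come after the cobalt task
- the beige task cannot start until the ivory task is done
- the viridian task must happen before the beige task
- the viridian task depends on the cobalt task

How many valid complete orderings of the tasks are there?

8

The tasks with no prerequisites are the coral task, the jade task; any of them can be placed first.
Enumerating by repeatedly choosing an available task (one whose prerequisites are all placed) gives 8 distinct complete orderings.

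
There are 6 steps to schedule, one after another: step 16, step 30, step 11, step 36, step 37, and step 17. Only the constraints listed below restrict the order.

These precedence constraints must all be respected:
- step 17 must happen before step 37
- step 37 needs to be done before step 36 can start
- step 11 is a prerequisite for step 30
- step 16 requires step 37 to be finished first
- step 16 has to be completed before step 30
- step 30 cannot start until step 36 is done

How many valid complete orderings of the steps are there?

10

2 steps have no prerequisites (step 11, step 17), so any of them could come first.
Enumerating by repeatedly choosing an available step (one whose prerequisites are all placed) gives 10 distinct complete orderings.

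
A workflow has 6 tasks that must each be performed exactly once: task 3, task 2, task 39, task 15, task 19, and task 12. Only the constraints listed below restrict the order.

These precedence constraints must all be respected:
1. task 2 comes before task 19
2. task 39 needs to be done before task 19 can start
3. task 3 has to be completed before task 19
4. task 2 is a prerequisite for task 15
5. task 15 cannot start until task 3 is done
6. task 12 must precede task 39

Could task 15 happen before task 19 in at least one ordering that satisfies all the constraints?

Yes

No chain of constraints runs from task 19 to task 15, so task 19 is not required to come first.
That means at least one valid schedule has task 15 before task 19.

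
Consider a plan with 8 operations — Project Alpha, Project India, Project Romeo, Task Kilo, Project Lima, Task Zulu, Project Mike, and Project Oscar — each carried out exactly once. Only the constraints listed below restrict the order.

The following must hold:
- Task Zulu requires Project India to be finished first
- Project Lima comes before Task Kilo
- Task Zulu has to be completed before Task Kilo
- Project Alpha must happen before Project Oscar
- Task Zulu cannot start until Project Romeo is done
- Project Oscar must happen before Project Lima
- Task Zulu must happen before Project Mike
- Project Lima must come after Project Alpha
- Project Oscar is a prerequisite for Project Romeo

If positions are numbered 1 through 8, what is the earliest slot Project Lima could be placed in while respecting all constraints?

3

The operations that are forced before Project Lima, directly or transitively, are Project Alpha, Project Oscar. That's 2 operations.
So at minimum 2 operations come before Project Lima, putting Project Lima no earlier than position 3. That position is achievable by scheduling exactly those predecessors first.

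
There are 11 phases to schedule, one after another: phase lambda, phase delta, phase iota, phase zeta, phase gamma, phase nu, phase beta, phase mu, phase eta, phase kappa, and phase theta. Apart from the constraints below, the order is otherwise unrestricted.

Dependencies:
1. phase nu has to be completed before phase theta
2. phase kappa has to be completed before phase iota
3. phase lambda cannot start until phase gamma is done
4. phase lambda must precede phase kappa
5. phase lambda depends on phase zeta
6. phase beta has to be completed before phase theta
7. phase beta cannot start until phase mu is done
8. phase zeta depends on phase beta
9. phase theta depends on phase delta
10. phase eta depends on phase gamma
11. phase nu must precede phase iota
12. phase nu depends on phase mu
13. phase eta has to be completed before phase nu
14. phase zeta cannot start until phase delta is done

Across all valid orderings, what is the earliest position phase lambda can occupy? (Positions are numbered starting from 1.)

6

Every phase that must precede phase lambda has to come before it. Tracing all chains that end at phase lambda, those phases are: phase delta, phase zeta, phase gamma, phase beta, phase mu — 5 in total.
With 5 mandatory predecessors, the earliest phase lambda can sit is position 5+1 = 6, and placing just those 5 first achieves it.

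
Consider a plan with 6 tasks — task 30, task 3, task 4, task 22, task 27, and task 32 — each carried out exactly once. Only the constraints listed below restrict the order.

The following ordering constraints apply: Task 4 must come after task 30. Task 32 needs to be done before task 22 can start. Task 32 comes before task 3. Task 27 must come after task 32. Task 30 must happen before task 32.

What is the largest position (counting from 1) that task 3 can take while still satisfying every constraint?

6

Nothing depends on task 3, so it can be the final task, position 6.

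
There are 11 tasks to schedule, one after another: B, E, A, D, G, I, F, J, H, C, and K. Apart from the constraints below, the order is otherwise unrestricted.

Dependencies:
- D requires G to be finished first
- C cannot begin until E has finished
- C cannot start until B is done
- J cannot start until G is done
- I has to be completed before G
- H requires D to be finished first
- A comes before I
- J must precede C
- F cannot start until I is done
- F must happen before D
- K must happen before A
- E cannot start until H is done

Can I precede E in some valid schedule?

Every valid ordering already has I before E (the constraints require it), so in particular at least one does.

Yes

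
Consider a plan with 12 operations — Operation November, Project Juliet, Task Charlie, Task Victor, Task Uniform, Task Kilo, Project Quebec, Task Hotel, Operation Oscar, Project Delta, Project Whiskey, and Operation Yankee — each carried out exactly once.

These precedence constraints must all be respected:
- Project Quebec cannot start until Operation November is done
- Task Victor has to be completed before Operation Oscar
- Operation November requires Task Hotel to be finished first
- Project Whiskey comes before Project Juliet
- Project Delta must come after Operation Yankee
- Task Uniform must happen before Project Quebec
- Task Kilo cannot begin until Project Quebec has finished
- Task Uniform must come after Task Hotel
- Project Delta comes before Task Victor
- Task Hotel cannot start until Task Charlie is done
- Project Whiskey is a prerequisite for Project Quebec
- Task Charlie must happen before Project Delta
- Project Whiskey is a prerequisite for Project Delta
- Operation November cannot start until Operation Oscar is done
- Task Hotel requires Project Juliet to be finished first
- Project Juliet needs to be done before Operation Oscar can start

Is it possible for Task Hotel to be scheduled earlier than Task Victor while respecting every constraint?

The constraints leave Task Hotel and Task Victor unordered relative to each other; nothing requires Task Victor earlier.
So a valid ordering placing Task Hotel earlier than Task Victor exists.

Yes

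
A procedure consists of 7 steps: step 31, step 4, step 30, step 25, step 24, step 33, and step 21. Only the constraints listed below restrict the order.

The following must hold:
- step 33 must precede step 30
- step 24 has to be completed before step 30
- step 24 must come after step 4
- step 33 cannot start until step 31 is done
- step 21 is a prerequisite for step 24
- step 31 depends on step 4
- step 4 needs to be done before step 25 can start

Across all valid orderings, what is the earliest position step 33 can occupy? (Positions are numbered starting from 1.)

Working backwards through the constraints from step 33, its full set of required predecessors is step 31, step 4 — 2 of them.
With 2 mandatory predecessors, the earliest step 33 can sit is position 2+1 = 3, and placing just those 2 first achieves it.

3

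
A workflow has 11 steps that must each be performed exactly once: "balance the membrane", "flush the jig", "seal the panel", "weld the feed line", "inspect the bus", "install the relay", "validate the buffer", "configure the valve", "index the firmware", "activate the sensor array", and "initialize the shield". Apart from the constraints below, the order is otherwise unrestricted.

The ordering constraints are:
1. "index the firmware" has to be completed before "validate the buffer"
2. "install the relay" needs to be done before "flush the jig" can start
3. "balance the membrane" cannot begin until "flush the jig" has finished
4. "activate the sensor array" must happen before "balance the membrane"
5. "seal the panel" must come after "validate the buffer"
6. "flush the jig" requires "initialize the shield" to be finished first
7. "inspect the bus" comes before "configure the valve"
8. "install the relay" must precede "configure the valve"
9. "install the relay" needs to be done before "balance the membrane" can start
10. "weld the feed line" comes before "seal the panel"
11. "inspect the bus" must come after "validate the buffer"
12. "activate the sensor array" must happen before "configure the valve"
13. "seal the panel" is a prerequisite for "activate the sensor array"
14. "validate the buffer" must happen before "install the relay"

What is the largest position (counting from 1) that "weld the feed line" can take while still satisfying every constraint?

The steps that are forced after "weld the feed line", directly or by a chain of constraints, are "balance the membrane", "seal the panel", "configure the valve", "activate the sensor array". That's 4 steps.
So at least 4 steps follow "weld the feed line", putting "weld the feed line" no later than position 7. That position is achievable by scheduling everything else first.

7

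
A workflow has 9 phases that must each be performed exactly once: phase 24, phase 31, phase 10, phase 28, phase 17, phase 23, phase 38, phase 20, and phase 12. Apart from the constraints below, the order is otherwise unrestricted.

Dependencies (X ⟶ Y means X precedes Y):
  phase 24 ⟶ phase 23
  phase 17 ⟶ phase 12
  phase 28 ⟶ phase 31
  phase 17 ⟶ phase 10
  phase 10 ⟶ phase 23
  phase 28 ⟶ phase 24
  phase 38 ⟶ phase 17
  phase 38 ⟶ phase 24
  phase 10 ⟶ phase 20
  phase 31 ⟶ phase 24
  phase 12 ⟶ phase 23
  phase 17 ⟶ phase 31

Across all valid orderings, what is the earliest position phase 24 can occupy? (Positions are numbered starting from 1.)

5

Every phase that must precede phase 24 has to come before it. Tracing all chains that end at phase 24, those phases are: phase 31, phase 28, phase 17, phase 38 — 4 in total.
So at minimum 4 phases come before phase 24, putting phase 24 no earlier than position 5. That position is achievable by scheduling exactly those predecessors first.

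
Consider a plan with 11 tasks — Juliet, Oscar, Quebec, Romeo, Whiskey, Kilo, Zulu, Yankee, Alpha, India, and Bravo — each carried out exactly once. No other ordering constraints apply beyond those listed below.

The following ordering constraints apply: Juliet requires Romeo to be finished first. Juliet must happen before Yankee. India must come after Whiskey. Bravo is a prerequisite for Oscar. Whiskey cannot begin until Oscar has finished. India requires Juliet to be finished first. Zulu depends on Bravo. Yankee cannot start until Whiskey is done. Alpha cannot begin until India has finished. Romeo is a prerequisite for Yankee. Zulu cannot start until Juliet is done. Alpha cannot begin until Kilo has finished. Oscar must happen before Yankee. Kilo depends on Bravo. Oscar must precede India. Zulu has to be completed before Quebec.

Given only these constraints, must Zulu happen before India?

No

Zulu and India are not related by any chain of constraints.
So Zulu can come before India or after — it is not forced.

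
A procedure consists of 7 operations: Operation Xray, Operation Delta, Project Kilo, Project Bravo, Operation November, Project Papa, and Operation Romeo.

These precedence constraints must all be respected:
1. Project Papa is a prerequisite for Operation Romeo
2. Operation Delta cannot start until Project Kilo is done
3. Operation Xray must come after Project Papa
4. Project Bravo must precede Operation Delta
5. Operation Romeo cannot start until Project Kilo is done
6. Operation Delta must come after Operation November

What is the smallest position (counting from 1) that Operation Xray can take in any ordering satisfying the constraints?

2

The only operation forced before Operation Xray (directly or transitively) is Project Papa.
So at minimum 1 operation comes before Operation Xray, putting Operation Xray no earlier than position 2. That position is achievable by scheduling exactly that predecessor first.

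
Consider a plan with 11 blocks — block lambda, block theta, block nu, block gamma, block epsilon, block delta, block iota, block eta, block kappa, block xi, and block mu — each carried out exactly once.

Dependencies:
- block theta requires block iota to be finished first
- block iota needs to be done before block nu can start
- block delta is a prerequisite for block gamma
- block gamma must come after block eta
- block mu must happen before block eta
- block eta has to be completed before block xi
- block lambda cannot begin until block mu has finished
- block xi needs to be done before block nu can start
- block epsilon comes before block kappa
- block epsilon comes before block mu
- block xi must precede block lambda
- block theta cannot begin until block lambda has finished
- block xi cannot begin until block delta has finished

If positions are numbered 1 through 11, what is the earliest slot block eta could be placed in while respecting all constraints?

Every block that must precede block eta has to come before it. Tracing all chains that end at block eta, those blocks are: block epsilon, block mu — 2 in total.
So at minimum 2 blocks come before block eta, putting block eta no earlier than position 3. That position is achievable by scheduling exactly those predecessors first.

3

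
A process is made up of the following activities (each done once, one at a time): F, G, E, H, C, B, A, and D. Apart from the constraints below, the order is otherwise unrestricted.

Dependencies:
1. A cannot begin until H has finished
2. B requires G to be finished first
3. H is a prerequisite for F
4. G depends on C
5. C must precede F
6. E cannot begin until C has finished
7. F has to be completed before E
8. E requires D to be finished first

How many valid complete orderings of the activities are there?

494

The activities with no prerequisites are H, C, D; any of them can be placed first.
Enumerating by repeatedly choosing an available activity (one whose prerequisites are all placed) gives 494 distinct complete orderings.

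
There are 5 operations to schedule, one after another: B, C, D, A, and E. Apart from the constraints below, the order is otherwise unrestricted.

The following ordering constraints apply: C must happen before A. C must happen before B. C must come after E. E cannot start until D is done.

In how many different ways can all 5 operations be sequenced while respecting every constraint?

2

D is the only operation with nothing required before it, so every ordering starts there.
Systematically extending each partial ordering one operation at a time and counting, there are 2 complete orderings.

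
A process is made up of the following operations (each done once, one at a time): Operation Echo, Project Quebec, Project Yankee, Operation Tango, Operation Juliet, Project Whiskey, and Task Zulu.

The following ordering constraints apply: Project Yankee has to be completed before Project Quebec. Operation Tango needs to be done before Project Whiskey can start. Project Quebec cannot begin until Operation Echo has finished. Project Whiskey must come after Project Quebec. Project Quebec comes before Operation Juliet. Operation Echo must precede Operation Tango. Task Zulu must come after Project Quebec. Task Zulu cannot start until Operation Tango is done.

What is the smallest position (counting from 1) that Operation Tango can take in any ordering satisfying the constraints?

2

Working backwards through the constraints from Operation Tango, its only required predecessor is Operation Echo.
With 1 mandatory predecessor, the earliest Operation Tango can sit is position 1+1 = 2, and placing just that one first achieves it.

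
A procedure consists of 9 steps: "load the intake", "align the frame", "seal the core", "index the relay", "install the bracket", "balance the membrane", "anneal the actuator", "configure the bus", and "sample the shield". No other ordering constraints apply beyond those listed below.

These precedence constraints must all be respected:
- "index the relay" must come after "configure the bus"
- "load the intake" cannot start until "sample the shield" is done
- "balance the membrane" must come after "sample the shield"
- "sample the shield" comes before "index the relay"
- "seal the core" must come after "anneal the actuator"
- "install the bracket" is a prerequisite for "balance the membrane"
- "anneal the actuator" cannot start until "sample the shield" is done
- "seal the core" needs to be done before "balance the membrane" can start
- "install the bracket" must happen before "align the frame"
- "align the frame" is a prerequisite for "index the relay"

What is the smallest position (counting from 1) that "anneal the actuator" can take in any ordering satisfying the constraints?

2

The only step forced before "anneal the actuator" (directly or transitively) is "sample the shield".
So at minimum 1 step comes before "anneal the actuator", putting "anneal the actuator" no earlier than position 2. That position is achievable by scheduling exactly that predecessor first.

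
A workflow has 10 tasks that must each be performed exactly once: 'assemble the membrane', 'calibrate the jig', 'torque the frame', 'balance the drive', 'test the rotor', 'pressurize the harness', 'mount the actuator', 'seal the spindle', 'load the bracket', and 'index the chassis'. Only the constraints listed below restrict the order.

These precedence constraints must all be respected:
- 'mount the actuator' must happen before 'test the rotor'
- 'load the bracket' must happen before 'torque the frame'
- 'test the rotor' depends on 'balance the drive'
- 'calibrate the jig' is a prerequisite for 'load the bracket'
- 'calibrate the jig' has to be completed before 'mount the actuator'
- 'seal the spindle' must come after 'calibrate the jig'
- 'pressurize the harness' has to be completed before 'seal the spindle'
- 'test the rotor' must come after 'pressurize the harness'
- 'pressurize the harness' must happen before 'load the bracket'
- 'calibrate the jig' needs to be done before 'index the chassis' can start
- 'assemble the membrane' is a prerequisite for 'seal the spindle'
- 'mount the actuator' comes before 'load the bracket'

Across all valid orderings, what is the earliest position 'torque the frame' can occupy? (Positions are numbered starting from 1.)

5

Every task that must precede 'torque the frame' has to come before it. Tracing all chains that end at 'torque the frame', those tasks are: 'calibrate the jig', 'pressurize the harness', 'mount the actuator', 'load the bracket' — 4 in total.
With 4 mandatory predecessors, the earliest 'torque the frame' can sit is position 4+1 = 5, and placing just those 4 first achieves it.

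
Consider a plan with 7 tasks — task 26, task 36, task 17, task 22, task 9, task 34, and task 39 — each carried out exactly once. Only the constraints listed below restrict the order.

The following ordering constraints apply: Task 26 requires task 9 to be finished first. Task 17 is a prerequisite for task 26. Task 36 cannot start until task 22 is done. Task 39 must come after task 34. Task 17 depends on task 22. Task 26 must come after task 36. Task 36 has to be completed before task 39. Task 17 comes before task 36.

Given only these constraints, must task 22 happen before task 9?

No chain of constraints connects task 22 to task 9 in either direction.
There exist valid orderings with task 9 before task 22, so task 22 is not required to come first.

No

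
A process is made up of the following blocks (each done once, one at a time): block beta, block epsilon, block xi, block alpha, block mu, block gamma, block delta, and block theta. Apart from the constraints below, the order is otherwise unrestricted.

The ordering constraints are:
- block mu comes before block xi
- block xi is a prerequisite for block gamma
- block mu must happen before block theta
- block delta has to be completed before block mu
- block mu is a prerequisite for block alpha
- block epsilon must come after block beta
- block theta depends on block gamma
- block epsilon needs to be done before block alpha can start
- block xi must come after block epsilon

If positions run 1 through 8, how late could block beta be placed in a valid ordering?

Following every chain forward from block beta, the blocks that must come later are block epsilon, block xi, block alpha, block gamma, block theta — 5 of them.
With 5 mandatory successors out of 8 blocks total, the latest slot for block beta is 8−5 = 3, and it's reachable by doing all non-successors before block beta.

3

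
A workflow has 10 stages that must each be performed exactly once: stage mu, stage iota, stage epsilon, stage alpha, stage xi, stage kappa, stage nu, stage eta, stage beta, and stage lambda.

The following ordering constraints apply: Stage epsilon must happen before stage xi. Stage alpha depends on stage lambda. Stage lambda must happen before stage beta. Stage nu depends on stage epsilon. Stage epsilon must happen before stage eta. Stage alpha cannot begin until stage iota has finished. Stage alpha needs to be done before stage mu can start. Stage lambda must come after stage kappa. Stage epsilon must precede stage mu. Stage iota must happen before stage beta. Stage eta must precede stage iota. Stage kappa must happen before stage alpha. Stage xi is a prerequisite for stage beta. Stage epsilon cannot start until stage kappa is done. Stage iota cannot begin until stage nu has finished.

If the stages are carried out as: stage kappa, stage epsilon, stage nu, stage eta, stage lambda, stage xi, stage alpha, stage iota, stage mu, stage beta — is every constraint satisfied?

The sequence places stage alpha ahead of stage iota.
That contradicts the constraint that stage iota must precede stage alpha.

No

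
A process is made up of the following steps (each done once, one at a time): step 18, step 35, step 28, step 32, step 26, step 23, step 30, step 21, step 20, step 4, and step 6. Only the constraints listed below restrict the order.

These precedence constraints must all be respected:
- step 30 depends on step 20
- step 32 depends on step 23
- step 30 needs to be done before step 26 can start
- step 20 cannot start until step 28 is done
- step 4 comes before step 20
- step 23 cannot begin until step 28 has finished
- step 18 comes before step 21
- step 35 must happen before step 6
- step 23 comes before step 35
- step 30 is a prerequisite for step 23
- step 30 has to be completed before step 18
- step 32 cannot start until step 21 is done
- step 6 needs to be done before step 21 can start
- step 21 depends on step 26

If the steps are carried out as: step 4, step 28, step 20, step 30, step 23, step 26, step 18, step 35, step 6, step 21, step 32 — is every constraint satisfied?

Yes

Going through the constraints one by one, each required predecessor appears earlier in the sequence than its dependent — e.g. step 23 (position 5) is before step 32 (position 11), as required.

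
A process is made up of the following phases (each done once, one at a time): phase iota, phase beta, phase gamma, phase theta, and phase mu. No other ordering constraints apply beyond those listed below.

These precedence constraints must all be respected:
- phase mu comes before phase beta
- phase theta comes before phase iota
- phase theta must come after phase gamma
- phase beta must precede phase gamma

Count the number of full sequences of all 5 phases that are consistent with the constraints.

Only phase mu has no prerequisites, so it must go first.
Every phase is then forced in turn, so only 1 complete ordering is consistent with the constraints.

1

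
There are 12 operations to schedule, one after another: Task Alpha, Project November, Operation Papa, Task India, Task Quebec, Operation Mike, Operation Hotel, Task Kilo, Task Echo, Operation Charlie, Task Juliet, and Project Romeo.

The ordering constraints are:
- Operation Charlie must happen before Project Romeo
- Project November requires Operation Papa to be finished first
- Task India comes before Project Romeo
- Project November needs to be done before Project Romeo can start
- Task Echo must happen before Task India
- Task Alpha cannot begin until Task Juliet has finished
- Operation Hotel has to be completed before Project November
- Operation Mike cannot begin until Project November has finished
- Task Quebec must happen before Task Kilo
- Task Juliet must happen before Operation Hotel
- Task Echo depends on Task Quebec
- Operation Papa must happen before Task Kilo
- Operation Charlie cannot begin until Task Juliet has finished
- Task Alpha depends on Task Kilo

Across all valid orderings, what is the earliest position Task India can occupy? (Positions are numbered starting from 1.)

3

Every operation that must precede Task India has to come before it. Tracing all chains that end at Task India, those operations are: Task Quebec, Task Echo — 2 in total.
With 2 mandatory predecessors, the earliest Task India can sit is position 2+1 = 3, and placing just those 2 first achieves it.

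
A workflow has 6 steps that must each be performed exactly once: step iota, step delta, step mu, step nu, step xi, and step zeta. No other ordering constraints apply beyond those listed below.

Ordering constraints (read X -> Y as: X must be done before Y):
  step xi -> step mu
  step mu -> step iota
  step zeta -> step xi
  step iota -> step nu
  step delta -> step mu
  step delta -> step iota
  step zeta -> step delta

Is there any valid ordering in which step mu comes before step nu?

The constraints force step mu before step nu, so yes — every valid ordering has step mu earlier.

Yes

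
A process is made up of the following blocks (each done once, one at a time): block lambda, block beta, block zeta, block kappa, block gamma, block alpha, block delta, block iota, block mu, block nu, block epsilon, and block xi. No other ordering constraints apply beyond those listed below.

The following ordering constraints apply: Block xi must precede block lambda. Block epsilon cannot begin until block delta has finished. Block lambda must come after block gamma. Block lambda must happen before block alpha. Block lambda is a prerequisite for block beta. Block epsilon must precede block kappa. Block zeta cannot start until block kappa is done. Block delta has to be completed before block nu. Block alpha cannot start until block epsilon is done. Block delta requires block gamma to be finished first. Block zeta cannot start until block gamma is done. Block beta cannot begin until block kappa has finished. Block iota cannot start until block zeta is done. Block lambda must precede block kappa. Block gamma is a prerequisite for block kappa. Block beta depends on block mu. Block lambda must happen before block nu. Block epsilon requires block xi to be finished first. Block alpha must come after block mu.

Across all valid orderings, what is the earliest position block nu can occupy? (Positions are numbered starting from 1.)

5

Working backwards through the constraints from block nu, its full set of required predecessors is block lambda, block gamma, block delta, block xi — 4 of them.
So at minimum 4 blocks come before block nu, putting block nu no earlier than position 5. That position is achievable by scheduling exactly those predecessors first.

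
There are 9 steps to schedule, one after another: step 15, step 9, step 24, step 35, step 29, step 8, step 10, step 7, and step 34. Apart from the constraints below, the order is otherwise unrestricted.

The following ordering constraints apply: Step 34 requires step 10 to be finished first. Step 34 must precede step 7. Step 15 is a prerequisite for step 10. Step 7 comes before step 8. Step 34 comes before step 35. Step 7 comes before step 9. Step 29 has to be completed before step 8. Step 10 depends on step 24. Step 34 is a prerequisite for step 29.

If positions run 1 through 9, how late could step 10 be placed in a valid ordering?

Every step that must follow step 10 has to come after it. Tracing all chains starting from step 10, those steps are: step 9, step 35, step 29, step 8, step 7, step 34 — 6 in total.
With 6 mandatory successors out of 9 steps total, the latest slot for step 10 is 9−6 = 3, and it's reachable by doing all non-successors before step 10.

3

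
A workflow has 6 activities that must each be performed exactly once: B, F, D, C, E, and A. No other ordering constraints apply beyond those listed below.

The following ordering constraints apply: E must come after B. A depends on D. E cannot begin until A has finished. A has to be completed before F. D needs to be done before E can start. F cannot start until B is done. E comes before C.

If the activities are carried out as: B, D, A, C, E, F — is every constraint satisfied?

In the proposed order, C appears before E.
That contradicts the constraint that E must precede C.

No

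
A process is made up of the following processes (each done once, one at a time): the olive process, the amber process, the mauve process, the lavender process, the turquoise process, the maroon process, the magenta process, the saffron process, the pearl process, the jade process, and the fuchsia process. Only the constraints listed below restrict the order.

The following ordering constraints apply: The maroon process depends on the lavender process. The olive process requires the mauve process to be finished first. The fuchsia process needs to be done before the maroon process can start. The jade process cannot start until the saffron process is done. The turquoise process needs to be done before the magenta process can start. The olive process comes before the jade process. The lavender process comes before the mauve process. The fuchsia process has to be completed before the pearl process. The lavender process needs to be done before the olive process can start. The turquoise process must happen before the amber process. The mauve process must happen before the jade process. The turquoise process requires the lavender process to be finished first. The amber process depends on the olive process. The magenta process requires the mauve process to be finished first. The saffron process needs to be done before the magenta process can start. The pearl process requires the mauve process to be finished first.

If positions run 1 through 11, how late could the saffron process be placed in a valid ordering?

Every process that must follow the saffron process has to come after it. Tracing all chains starting from the saffron process, those processes are: the magenta process, the jade process — 2 in total.
With 2 mandatory successors out of 11 processes total, the latest slot for the saffron process is 11−2 = 9, and it's reachable by doing all non-successors before the saffron process.

9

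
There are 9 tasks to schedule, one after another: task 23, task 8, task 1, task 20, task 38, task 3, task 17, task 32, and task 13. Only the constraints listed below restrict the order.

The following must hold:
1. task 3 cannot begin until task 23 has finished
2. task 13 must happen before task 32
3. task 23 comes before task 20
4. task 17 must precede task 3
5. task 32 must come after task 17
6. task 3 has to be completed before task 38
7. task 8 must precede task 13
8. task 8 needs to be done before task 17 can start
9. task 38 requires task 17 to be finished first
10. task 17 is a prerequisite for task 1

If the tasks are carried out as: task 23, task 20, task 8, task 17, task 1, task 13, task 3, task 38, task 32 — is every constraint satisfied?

Yes

Going through the constraints one by one, each required predecessor appears earlier in the sequence than its dependent — e.g. task 23 (position 1) is before task 3 (position 7), as required.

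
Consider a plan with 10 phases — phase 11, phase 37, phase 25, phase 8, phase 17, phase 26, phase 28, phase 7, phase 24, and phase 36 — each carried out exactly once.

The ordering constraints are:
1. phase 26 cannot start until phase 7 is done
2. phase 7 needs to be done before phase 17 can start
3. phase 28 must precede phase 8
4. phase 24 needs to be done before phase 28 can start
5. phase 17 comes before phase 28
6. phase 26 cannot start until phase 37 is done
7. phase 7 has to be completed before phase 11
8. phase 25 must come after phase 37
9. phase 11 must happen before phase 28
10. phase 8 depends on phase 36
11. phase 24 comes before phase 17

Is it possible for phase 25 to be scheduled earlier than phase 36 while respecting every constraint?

Yes

Nothing in the constraints forces phase 36 before phase 25 — there is no chain from phase 36 to phase 25.
So a valid ordering placing phase 25 earlier than phase 36 exists.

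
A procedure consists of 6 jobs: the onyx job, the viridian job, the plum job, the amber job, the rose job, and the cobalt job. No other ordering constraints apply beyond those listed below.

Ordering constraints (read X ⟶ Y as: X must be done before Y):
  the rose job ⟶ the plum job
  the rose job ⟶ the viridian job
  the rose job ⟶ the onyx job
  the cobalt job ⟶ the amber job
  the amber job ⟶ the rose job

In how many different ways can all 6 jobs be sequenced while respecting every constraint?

The cobalt job is the only job with nothing required before it, so every ordering starts there.
Systematically extending each partial ordering one job at a time and counting, there are 6 complete orderings.

6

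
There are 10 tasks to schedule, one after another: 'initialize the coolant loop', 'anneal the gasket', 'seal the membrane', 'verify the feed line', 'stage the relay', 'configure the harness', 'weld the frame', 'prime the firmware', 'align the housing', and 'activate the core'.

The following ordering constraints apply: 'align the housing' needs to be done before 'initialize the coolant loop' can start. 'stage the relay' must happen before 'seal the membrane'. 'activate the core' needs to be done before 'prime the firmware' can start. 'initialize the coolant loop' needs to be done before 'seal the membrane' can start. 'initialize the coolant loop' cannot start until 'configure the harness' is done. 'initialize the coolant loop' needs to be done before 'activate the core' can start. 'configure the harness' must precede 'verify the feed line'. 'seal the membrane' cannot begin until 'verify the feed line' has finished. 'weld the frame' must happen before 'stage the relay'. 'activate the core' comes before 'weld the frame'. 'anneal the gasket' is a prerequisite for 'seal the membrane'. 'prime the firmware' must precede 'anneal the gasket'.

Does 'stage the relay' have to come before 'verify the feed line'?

No

'stage the relay' and 'verify the feed line' are not related by any chain of constraints.
A valid ordering placing 'verify the feed line' before 'stage the relay' exists, so the answer is no.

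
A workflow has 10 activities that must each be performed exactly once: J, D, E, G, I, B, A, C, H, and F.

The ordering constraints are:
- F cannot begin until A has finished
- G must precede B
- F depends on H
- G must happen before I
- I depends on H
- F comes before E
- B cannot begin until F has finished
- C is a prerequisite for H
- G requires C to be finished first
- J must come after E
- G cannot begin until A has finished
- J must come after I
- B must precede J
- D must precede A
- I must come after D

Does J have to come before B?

There is a chain B → J, which puts B before J.
So J does not have to come before B — it cannot.

No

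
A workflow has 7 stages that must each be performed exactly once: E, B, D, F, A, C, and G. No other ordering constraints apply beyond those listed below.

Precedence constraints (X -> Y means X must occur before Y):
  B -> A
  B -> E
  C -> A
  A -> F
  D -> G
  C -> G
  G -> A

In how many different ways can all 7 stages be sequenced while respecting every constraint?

The stages with no prerequisites are B, D, C; any of them can be placed first.
Enumerating by repeatedly choosing an available stage (one whose prerequisites are all placed) gives 36 distinct complete orderings.

36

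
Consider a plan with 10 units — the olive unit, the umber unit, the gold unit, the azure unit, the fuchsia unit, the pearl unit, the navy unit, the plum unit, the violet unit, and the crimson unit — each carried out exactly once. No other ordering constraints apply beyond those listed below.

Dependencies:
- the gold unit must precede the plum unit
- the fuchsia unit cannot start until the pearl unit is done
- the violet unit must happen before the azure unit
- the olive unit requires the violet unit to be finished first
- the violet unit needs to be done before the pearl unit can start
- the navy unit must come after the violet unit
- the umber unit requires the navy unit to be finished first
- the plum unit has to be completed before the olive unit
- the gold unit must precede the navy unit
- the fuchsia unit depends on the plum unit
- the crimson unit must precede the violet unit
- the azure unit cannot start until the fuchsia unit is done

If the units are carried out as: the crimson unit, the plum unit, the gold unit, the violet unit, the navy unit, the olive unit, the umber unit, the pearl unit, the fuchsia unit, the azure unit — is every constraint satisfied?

In the proposed order, the plum unit appears before the gold unit.
That contradicts the constraint that the gold unit must precede the plum unit.

No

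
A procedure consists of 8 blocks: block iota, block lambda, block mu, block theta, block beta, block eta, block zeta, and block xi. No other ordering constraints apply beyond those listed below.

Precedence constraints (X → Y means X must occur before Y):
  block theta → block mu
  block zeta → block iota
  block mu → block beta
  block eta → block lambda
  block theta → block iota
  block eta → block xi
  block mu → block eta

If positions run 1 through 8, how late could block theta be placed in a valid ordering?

Following every chain forward from block theta, the blocks that must come later are block iota, block lambda, block mu, block beta, block eta, block xi — 6 of them.
So at least 6 blocks follow block theta, putting block theta no later than position 2. That position is achievable by scheduling everything else first.

2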